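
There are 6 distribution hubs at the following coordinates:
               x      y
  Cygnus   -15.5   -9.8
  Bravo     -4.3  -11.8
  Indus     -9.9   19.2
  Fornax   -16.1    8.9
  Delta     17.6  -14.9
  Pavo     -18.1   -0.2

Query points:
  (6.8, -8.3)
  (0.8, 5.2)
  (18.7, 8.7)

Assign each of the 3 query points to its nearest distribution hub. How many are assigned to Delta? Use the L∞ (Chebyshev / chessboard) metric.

(6.8, -8.3) — d to each: Cygnus:22.3, Bravo:11.1, Indus:27.5, Fornax:22.9, Delta:10.8, Pavo:24.9 → nearest is Delta
(0.8, 5.2) — d to each: Cygnus:16.3, Bravo:17, Indus:14, Fornax:16.9, Delta:20.1, Pavo:18.9 → nearest is Indus
(18.7, 8.7) — d to each: Cygnus:34.2, Bravo:23, Indus:28.6, Fornax:34.8, Delta:23.6, Pavo:36.8 → nearest is Bravo
1 of the 3 points has Delta as nearest.

1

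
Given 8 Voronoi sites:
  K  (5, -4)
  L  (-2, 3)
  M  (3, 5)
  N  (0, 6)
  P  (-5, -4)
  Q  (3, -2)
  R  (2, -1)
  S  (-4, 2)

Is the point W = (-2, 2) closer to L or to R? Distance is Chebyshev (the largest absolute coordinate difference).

L

d(W,L) = max(0, 1) = 1
d(W,R) = max(4, 3) = 4
1 < 4, so L is closer.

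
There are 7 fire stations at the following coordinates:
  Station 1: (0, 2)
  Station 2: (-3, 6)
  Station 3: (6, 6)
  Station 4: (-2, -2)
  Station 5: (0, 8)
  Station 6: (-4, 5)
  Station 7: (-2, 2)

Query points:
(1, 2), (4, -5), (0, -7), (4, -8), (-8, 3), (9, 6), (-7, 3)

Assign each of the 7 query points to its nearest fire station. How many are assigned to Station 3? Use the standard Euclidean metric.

(1, 2) — d² to each: Station 1:1, Station 2:32, Station 3:41, Station 4:25, Station 5:37, Station 6:34, Station 7:9 → nearest is Station 1
(4, -5) — d² to each: Station 1:65, Station 2:170, Station 3:125, Station 4:45, Station 5:185, Station 6:164, Station 7:85 → nearest is Station 4
(0, -7) — d² to each: Station 1:81, Station 2:178, Station 3:205, Station 4:29, Station 5:225, Station 6:160, Station 7:85 → nearest is Station 4
(4, -8) — d² to each: Station 1:116, Station 2:245, Station 3:200, Station 4:72, Station 5:272, Station 6:233, Station 7:136 → nearest is Station 4
(-8, 3) — d² to each: Station 1:65, Station 2:34, Station 3:205, Station 4:61, Station 5:89, Station 6:20, Station 7:37 → nearest is Station 6
(9, 6) — d² to each: Station 1:97, Station 2:144, Station 3:9, Station 4:185, Station 5:85, Station 6:170, Station 7:137 → nearest is Station 3
(-7, 3) — d² to each: Station 1:50, Station 2:25, Station 3:178, Station 4:50, Station 5:74, Station 6:13, Station 7:26 → nearest is Station 6
1 of the 7 points has Station 3 as nearest.

1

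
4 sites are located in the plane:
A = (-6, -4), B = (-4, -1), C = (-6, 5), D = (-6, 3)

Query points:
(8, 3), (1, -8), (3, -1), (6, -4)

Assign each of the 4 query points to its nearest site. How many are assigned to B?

(8, 3) — d² to each: A:245, B:160, C:200, D:196 → nearest is B
(1, -8) — d² to each: A:65, B:74, C:218, D:170 → nearest is A
(3, -1) — d² to each: A:90, B:49, C:117, D:97 → nearest is B
(6, -4) — d² to each: A:144, B:109, C:225, D:193 → nearest is B
3 of the 4 points have B as nearest.

3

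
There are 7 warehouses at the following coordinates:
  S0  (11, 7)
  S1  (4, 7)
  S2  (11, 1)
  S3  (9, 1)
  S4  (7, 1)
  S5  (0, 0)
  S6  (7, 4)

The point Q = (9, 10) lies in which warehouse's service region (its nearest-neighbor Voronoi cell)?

Compare squared distances (the ordering matches that of the actual distances):
|QS0|² = (9−11)² + (10−7)² = 4 + 9 = 13
|QS1|² = (9−4)² + (10−7)² = 25 + 9 = 34
|QS2|² = (9−11)² + (10−1)² = 4 + 81 = 85
|QS3|² = (9−9)² + (10−1)² = 0 + 81 = 81
|QS4|² = (9−7)² + (10−1)² = 4 + 81 = 85
|QS5|² = (9−0)² + (10−0)² = 81 + 100 = 181
|QS6|² = (9−7)² + (10−4)² = 4 + 36 = 40
Minimum is at S0.

S0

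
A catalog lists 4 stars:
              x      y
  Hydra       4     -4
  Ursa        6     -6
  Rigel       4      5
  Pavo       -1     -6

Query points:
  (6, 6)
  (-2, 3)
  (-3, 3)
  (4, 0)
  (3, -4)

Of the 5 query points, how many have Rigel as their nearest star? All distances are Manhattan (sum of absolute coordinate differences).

3

(6, 6) — d to each: Hydra:12, Ursa:12, Rigel:3, Pavo:19 → nearest is Rigel
(-2, 3) — d to each: Hydra:13, Ursa:17, Rigel:8, Pavo:10 → nearest is Rigel
(-3, 3) — d to each: Hydra:14, Ursa:18, Rigel:9, Pavo:11 → nearest is Rigel
(4, 0) — d to each: Hydra:4, Ursa:8, Rigel:5, Pavo:11 → nearest is Hydra
(3, -4) — d to each: Hydra:1, Ursa:5, Rigel:10, Pavo:6 → nearest is Hydra
3 of the 5 points have Rigel as nearest.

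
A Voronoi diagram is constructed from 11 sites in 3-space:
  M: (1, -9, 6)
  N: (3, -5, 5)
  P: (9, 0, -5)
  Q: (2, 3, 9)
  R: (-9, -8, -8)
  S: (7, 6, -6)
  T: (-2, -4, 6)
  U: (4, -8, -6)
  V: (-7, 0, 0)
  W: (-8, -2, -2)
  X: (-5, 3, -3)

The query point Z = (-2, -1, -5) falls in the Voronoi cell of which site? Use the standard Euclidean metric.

Squared Euclidean distances:
|ZM|² = 9 + 64 + 121 = 194
|ZN|² = 25 + 16 + 100 = 141
|ZP|² = 121 + 1 + 0 = 122
|ZQ|² = 16 + 16 + 196 = 228
|ZR|² = 49 + 49 + 9 = 107
|ZS|² = 81 + 49 + 1 = 131
|ZT|² = 0 + 9 + 121 = 130
|ZU|² = 36 + 49 + 1 = 86
|ZV|² = 25 + 1 + 25 = 51
|ZW|² = 36 + 1 + 9 = 46
|ZX|² = 9 + 16 + 4 = 29
Minimum is at X.

X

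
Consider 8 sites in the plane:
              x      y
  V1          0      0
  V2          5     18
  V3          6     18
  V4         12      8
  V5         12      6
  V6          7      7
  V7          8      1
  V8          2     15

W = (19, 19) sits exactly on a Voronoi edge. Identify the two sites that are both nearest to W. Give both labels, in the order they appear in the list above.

V3 and V4

Squared distances from W to each site:
|WV1|² = 361 + 361 = 722
|WV2|² = 196 + 1 = 197
|WV3|² = 169 + 1 = 170
|WV4|² = 49 + 121 = 170
|WV5|² = 49 + 169 = 218
|WV6|² = 144 + 144 = 288
|WV7|² = 121 + 324 = 445
|WV8|² = 289 + 16 = 305
W is equidistant from V3 and V4 (both at squared distance 170), and every other site is strictly farther — so W lies on the V3–V4 Voronoi edge.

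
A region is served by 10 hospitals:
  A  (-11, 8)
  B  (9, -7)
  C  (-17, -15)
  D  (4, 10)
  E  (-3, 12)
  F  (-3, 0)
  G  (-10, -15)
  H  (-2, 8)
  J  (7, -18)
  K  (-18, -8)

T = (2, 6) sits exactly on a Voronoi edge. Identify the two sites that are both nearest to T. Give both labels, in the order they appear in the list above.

D and H

Squared distances from T to each site:
|TA|² = 169 + 4 = 173
|TB|² = 49 + 169 = 218
|TC|² = 361 + 441 = 802
|TD|² = 4 + 16 = 20
|TE|² = 25 + 36 = 61
|TF|² = 25 + 36 = 61
|TG|² = 144 + 441 = 585
|TH|² = 16 + 4 = 20
|TJ|² = 25 + 576 = 601
|TK|² = 400 + 196 = 596
T is equidistant from D and H (both at squared distance 20), and every other site is strictly farther — so T lies on the D–H Voronoi edge.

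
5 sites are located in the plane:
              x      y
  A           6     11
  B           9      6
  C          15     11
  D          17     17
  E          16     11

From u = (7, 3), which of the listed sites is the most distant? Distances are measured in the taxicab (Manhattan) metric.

D

d(u,A) = |7−6| + |3−11| = 1 + 8 = 9
d(u,B) = |7−9| + |3−6| = 2 + 3 = 5
d(u,C) = |7−15| + |3−11| = 8 + 8 = 16
d(u,D) = |7−17| + |3−17| = 10 + 14 = 24
d(u,E) = |7−16| + |3−11| = 9 + 8 = 17
The largest is to D.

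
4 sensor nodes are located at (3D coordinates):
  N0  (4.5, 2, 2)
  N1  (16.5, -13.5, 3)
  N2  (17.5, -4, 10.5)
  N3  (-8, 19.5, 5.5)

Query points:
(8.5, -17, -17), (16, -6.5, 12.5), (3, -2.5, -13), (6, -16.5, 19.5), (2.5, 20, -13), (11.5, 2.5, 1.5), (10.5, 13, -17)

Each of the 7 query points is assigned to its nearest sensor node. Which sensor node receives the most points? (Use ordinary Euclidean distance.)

(8.5, -17, -17) — d² to each: N0:738, N1:476.25, N2:1006.25, N3:2110.75 → nearest is N1
(16, -6.5, 12.5) — d² to each: N0:314.75, N1:139.5, N2:12.5, N3:1301 → nearest is N2
(3, -2.5, -13) — d² to each: N0:247.5, N1:559.25, N2:764.75, N3:947.25 → nearest is N0
(6, -16.5, 19.5) — d² to each: N0:650.75, N1:391.5, N2:369.5, N3:1688 → nearest is N2
(2.5, 20, -13) — d² to each: N0:553, N1:1574.25, N2:1353.25, N3:452.75 → nearest is N3
(11.5, 2.5, 1.5) — d² to each: N0:49.5, N1:283.25, N2:159.25, N3:685.25 → nearest is N0
(10.5, 13, -17) — d² to each: N0:518, N1:1138.25, N2:1094.25, N3:890.75 → nearest is N0
Tally — N0:3, N1:1, N2:2, N3:1. N0 captures the most (3).

N0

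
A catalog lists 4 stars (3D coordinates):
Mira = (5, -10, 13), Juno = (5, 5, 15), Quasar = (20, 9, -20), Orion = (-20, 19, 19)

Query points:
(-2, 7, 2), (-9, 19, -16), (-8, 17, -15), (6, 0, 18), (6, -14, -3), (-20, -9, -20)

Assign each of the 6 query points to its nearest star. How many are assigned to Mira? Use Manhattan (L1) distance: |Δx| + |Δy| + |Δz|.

1

(-2, 7, 2) — d to each: Mira:35, Juno:22, Quasar:46, Orion:47 → nearest is Juno
(-9, 19, -16) — d to each: Mira:72, Juno:59, Quasar:43, Orion:46 → nearest is Quasar
(-8, 17, -15) — d to each: Mira:68, Juno:55, Quasar:41, Orion:48 → nearest is Quasar
(6, 0, 18) — d to each: Mira:16, Juno:9, Quasar:61, Orion:46 → nearest is Juno
(6, -14, -3) — d to each: Mira:21, Juno:38, Quasar:54, Orion:81 → nearest is Mira
(-20, -9, -20) — d to each: Mira:59, Juno:74, Quasar:58, Orion:67 → nearest is Quasar
1 of the 6 points has Mira as nearest.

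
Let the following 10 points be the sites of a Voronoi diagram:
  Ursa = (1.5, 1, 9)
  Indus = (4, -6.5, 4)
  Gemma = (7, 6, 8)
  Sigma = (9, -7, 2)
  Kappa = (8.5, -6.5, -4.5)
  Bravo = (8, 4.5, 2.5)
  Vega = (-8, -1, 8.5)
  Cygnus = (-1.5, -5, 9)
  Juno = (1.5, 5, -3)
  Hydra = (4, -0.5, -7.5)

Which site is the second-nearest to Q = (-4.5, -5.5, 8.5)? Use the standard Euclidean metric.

Vega

Compare squared distances (the ordering matches that of the actual distances):
d²(Q, Ursa) = 36 + 42.25 + 0.25 = 78.5
d²(Q, Indus) = 72.25 + 1 + 20.25 = 93.5
d²(Q, Gemma) = 132.25 + 132.25 + 0.25 = 264.75
d²(Q, Sigma) = 182.25 + 2.25 + 42.25 = 226.75
d²(Q, Kappa) = 169 + 1 + 169 = 339
d²(Q, Bravo) = 156.25 + 100 + 36 = 292.25
d²(Q, Vega) = 12.25 + 20.25 + 0 = 32.5
d²(Q, Cygnus) = 9 + 0.25 + 0.25 = 9.5
d²(Q, Juno) = 36 + 110.25 + 132.25 = 278.5
d²(Q, Hydra) = 72.25 + 25 + 256 = 353.25
Sorted ascending: Cygnus, Vega, Ursa, … — the second-nearest is Vega.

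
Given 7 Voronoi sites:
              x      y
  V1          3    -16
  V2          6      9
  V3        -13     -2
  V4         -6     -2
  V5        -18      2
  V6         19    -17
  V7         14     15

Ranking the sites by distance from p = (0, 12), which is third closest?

Since √ is increasing, it suffices to compare squared distances:
|pV1|² = (0−3)² + (12−(-16))² = 9 + 784 = 793
|pV2|² = (0−6)² + (12−9)² = 36 + 9 = 45
|pV3|² = (0−(-13))² + (12−(-2))² = 169 + 196 = 365
|pV4|² = (0−(-6))² + (12−(-2))² = 36 + 196 = 232
|pV5|² = (0−(-18))² + (12−2)² = 324 + 100 = 424
|pV6|² = (0−19)² + (12−(-17))² = 361 + 841 = 1202
|pV7|² = (0−14)² + (12−15)² = 196 + 9 = 205
Sorted ascending: V2, V7, V4, V3, … — the third-nearest is V4.

V4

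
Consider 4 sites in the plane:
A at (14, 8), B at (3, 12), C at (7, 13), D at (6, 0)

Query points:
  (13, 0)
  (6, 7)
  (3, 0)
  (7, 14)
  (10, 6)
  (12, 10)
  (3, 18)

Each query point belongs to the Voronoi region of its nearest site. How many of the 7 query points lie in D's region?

2

(13, 0) — d² to each: A:65, B:244, C:205, D:49 → nearest is D
(6, 7) — d² to each: A:65, B:34, C:37, D:49 → nearest is B
(3, 0) — d² to each: A:185, B:144, C:185, D:9 → nearest is D
(7, 14) — d² to each: A:85, B:20, C:1, D:197 → nearest is C
(10, 6) — d² to each: A:20, B:85, C:58, D:52 → nearest is A
(12, 10) — d² to each: A:8, B:85, C:34, D:136 → nearest is A
(3, 18) — d² to each: A:221, B:36, C:41, D:333 → nearest is B
2 of the 7 points have D as nearest.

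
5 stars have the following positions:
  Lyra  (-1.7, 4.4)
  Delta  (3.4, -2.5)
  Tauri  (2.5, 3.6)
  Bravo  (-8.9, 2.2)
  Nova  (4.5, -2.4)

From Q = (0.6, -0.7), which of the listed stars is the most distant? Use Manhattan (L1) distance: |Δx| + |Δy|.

Bravo

d(Q, Lyra) = |0.6−(-1.7)| + |-0.7−4.4| = 2.3 + 5.1 = 7.4
d(Q, Delta) = |0.6−3.4| + |-0.7−(-2.5)| = 2.8 + 1.8 = 4.6
d(Q, Tauri) = |0.6−2.5| + |-0.7−3.6| = 1.9 + 4.3 = 6.2
d(Q, Bravo) = |0.6−(-8.9)| + |-0.7−2.2| = 9.5 + 2.9 = 12.4
d(Q, Nova) = |0.6−4.5| + |-0.7−(-2.4)| = 3.9 + 1.7 = 5.6
The largest is to Bravo.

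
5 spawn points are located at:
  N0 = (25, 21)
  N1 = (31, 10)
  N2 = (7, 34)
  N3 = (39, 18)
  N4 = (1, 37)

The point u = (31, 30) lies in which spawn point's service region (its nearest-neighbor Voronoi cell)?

N0

Compare squared distances (the ordering matches that of the actual distances):
|uN0|² = (31−25)² + (30−21)² = 36 + 81 = 117
|uN1|² = (31−31)² + (30−10)² = 0 + 400 = 400
|uN2|² = (31−7)² + (30−34)² = 576 + 16 = 592
|uN3|² = (31−39)² + (30−18)² = 64 + 144 = 208
|uN4|² = (31−1)² + (30−37)² = 900 + 49 = 949
Minimum is at N0.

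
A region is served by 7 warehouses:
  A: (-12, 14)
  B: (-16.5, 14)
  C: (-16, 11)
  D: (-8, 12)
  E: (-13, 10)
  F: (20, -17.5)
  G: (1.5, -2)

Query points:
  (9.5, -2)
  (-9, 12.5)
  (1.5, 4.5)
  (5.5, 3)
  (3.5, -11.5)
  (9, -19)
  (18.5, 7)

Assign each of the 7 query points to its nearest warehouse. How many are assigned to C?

(9.5, -2) — d² to each: A:718.25, B:932, C:819.25, D:502.25, E:650.25, F:350.5, G:64 → nearest is G
(-9, 12.5) — d² to each: A:11.25, B:58.5, C:51.25, D:1.25, E:22.25, F:1741, G:320.5 → nearest is D
(1.5, 4.5) — d² to each: A:272.5, B:414.25, C:348.5, D:146.5, E:240.5, F:826.25, G:42.25 → nearest is G
(5.5, 3) — d² to each: A:427.25, B:605, C:526.25, D:263.25, E:391.25, F:630.5, G:41 → nearest is G
(3.5, -11.5) — d² to each: A:890.5, B:1050.25, C:886.5, D:684.5, E:734.5, F:308.25, G:94.25 → nearest is G
(9, -19) — d² to each: A:1530, B:1739.25, C:1525, D:1250, E:1325, F:123.25, G:345.25 → nearest is F
(18.5, 7) — d² to each: A:979.25, B:1274, C:1206.25, D:727.25, E:1001.25, F:602.5, G:370 → nearest is G
0 of the 7 points have C as nearest.

0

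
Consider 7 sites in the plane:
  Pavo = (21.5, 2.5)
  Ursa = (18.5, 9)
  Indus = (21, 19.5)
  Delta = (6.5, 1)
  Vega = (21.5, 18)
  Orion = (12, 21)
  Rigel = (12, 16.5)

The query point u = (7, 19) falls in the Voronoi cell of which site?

Since √ is increasing, it suffices to compare squared distances:
d²(u, Pavo) = (7−21.5)² + (19−2.5)² = 210.25 + 272.25 = 482.5
d²(u, Ursa) = (7−18.5)² + (19−9)² = 132.25 + 100 = 232.25
d²(u, Indus) = (7−21)² + (19−19.5)² = 196 + 0.25 = 196.25
d²(u, Delta) = (7−6.5)² + (19−1)² = 0.25 + 324 = 324.25
d²(u, Vega) = (7−21.5)² + (19−18)² = 210.25 + 1 = 211.25
d²(u, Orion) = (7−12)² + (19−21)² = 25 + 4 = 29
d²(u, Rigel) = (7−12)² + (19−16.5)² = 25 + 6.25 = 31.25
Orion is nearest.

Orion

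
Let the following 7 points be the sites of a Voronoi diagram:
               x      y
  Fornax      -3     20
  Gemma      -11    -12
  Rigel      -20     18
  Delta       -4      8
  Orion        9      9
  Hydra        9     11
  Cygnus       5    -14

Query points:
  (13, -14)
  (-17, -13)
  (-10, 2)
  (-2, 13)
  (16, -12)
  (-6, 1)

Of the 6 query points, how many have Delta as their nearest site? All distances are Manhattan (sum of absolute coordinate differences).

(13, -14) — d to each: Fornax:50, Gemma:26, Rigel:65, Delta:39, Orion:27, Hydra:29, Cygnus:8 → nearest is Cygnus
(-17, -13) — d to each: Fornax:47, Gemma:7, Rigel:34, Delta:34, Orion:48, Hydra:50, Cygnus:23 → nearest is Gemma
(-10, 2) — d to each: Fornax:25, Gemma:15, Rigel:26, Delta:12, Orion:26, Hydra:28, Cygnus:31 → nearest is Delta
(-2, 13) — d to each: Fornax:8, Gemma:34, Rigel:23, Delta:7, Orion:15, Hydra:13, Cygnus:34 → nearest is Delta
(16, -12) — d to each: Fornax:51, Gemma:27, Rigel:66, Delta:40, Orion:28, Hydra:30, Cygnus:13 → nearest is Cygnus
(-6, 1) — d to each: Fornax:22, Gemma:18, Rigel:31, Delta:9, Orion:23, Hydra:25, Cygnus:26 → nearest is Delta
3 of the 6 points have Delta as nearest.

3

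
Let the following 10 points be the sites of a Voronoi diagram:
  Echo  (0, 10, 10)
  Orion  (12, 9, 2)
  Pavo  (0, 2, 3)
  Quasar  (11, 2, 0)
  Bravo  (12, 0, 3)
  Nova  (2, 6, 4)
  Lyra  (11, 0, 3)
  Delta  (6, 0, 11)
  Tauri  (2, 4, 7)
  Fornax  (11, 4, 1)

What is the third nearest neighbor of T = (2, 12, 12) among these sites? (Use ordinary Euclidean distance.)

Squared Euclidean distances:
d²(T, Echo) = 4 + 4 + 4 = 12
d²(T, Orion) = 100 + 9 + 100 = 209
d²(T, Pavo) = 4 + 100 + 81 = 185
d²(T, Quasar) = 81 + 100 + 144 = 325
d²(T, Bravo) = 100 + 144 + 81 = 325
d²(T, Nova) = 0 + 36 + 64 = 100
d²(T, Lyra) = 81 + 144 + 81 = 306
d²(T, Delta) = 16 + 144 + 1 = 161
d²(T, Tauri) = 0 + 64 + 25 = 89
d²(T, Fornax) = 81 + 64 + 121 = 266
Sorted ascending: Echo, Tauri, Nova, Delta, … — the third-nearest is Nova.

Nova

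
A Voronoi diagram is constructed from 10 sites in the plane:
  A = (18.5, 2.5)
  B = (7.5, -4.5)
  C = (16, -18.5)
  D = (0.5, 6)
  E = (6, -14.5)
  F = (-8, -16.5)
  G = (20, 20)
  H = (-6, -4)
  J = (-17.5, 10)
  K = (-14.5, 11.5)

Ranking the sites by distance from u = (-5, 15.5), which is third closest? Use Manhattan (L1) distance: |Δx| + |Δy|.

d(u,A) = |-5−18.5| + |15.5−2.5| = 23.5 + 13 = 36.5
d(u,B) = |-5−7.5| + |15.5−(-4.5)| = 12.5 + 20 = 32.5
d(u,C) = |-5−16| + |15.5−(-18.5)| = 21 + 34 = 55
d(u,D) = |-5−0.5| + |15.5−6| = 5.5 + 9.5 = 15
d(u,E) = |-5−6| + |15.5−(-14.5)| = 11 + 30 = 41
d(u,F) = |-5−(-8)| + |15.5−(-16.5)| = 3 + 32 = 35
d(u,G) = |-5−20| + |15.5−20| = 25 + 4.5 = 29.5
d(u,H) = |-5−(-6)| + |15.5−(-4)| = 1 + 19.5 = 20.5
d(u,J) = |-5−(-17.5)| + |15.5−10| = 12.5 + 5.5 = 18
d(u,K) = |-5−(-14.5)| + |15.5−11.5| = 9.5 + 4 = 13.5
Sorted ascending: K, D, J, H, … — the third-nearest is J.

J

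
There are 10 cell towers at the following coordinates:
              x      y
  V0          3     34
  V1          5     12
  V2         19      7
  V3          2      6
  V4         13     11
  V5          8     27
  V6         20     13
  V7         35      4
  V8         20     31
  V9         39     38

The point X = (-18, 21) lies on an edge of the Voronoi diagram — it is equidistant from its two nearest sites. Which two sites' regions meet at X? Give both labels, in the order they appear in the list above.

V0 and V1

Squared distances from X to each site:
|XV0|² = (-18−3)² + (21−34)² = 441 + 169 = 610
|XV1|² = (-18−5)² + (21−12)² = 529 + 81 = 610
|XV2|² = (-18−19)² + (21−7)² = 1369 + 196 = 1565
|XV3|² = (-18−2)² + (21−6)² = 400 + 225 = 625
|XV4|² = (-18−13)² + (21−11)² = 961 + 100 = 1061
|XV5|² = (-18−8)² + (21−27)² = 676 + 36 = 712
|XV6|² = (-18−20)² + (21−13)² = 1444 + 64 = 1508
|XV7|² = (-18−35)² + (21−4)² = 2809 + 289 = 3098
|XV8|² = (-18−20)² + (21−31)² = 1444 + 100 = 1544
|XV9|² = (-18−39)² + (21−38)² = 3249 + 289 = 3538
X is equidistant from V0 and V1 (both at squared distance 610), and every other site is strictly farther — so X lies on the V0–V1 Voronoi edge.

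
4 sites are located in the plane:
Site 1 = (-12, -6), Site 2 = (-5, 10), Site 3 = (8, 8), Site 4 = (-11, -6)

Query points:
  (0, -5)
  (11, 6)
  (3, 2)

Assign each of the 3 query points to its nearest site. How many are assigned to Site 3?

2

(0, -5) — d² to each: Site 1:145, Site 2:250, Site 3:233, Site 4:122 → nearest is Site 4
(11, 6) — d² to each: Site 1:673, Site 2:272, Site 3:13, Site 4:628 → nearest is Site 3
(3, 2) — d² to each: Site 1:289, Site 2:128, Site 3:61, Site 4:260 → nearest is Site 3
2 of the 3 points have Site 3 as nearest.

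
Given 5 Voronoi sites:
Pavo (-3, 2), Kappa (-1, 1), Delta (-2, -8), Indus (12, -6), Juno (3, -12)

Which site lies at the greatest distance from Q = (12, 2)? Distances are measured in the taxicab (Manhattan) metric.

d(Q, Pavo) = 15 + 0 = 15
d(Q, Kappa) = 13 + 1 = 14
d(Q, Delta) = 14 + 10 = 24
d(Q, Indus) = 0 + 8 = 8
d(Q, Juno) = 9 + 14 = 23
The largest is to Delta.

Delta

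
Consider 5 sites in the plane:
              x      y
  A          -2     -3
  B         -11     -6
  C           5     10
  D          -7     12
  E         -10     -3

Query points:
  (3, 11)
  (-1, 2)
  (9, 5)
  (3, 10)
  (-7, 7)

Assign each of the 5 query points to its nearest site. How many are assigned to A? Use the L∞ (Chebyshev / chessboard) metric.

1

(3, 11) — d to each: A:14, B:17, C:2, D:10, E:14 → nearest is C
(-1, 2) — d to each: A:5, B:10, C:8, D:10, E:9 → nearest is A
(9, 5) — d to each: A:11, B:20, C:5, D:16, E:19 → nearest is C
(3, 10) — d to each: A:13, B:16, C:2, D:10, E:13 → nearest is C
(-7, 7) — d to each: A:10, B:13, C:12, D:5, E:10 → nearest is D
1 of the 5 points has A as nearest.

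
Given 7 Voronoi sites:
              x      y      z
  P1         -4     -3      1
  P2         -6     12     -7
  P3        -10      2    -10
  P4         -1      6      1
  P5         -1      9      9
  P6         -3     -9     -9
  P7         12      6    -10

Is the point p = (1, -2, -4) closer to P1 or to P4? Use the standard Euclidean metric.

P1

Compare squared distances:
|pP1|² = (1−(-4))² + (-2−(-3))² + (-4−1)² = 25 + 1 + 25 = 51
|pP4|² = (1−(-1))² + (-2−6)² + (-4−1)² = 4 + 64 + 25 = 93
51 < 93, so P1 is closer.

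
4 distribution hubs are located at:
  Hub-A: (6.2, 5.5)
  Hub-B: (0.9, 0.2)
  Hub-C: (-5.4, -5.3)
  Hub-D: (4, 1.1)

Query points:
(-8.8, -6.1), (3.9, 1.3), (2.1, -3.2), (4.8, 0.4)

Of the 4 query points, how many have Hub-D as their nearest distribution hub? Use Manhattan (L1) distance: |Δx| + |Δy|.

(-8.8, -6.1) — d to each: Hub-A:26.6, Hub-B:16, Hub-C:4.2, Hub-D:20 → nearest is Hub-C
(3.9, 1.3) — d to each: Hub-A:6.5, Hub-B:4.1, Hub-C:15.9, Hub-D:0.3 → nearest is Hub-D
(2.1, -3.2) — d to each: Hub-A:12.8, Hub-B:4.6, Hub-C:9.6, Hub-D:6.2 → nearest is Hub-B
(4.8, 0.4) — d to each: Hub-A:6.5, Hub-B:4.1, Hub-C:15.9, Hub-D:1.5 → nearest is Hub-D
2 of the 4 points have Hub-D as nearest.

2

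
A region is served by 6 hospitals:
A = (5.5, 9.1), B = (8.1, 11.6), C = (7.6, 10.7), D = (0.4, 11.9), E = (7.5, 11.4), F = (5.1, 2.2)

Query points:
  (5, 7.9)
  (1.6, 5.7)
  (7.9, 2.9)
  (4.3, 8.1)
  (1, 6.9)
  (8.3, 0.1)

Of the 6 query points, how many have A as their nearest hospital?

3

(5, 7.9) — d² to each: A:1.69, B:23.3, C:14.6, D:37.16, E:18.5, F:32.5 → nearest is A
(1.6, 5.7) — d² to each: A:26.77, B:77.06, C:61, D:39.88, E:67.3, F:24.5 → nearest is F
(7.9, 2.9) — d² to each: A:44.2, B:75.73, C:60.93, D:137.25, E:72.41, F:8.33 → nearest is F
(4.3, 8.1) — d² to each: A:2.44, B:26.69, C:17.65, D:29.65, E:21.13, F:35.45 → nearest is A
(1, 6.9) — d² to each: A:25.09, B:72.5, C:58, D:25.36, E:62.5, F:38.9 → nearest is A
(8.3, 0.1) — d² to each: A:88.84, B:132.29, C:112.85, D:201.65, E:128.33, F:14.65 → nearest is F
3 of the 6 points have A as nearest.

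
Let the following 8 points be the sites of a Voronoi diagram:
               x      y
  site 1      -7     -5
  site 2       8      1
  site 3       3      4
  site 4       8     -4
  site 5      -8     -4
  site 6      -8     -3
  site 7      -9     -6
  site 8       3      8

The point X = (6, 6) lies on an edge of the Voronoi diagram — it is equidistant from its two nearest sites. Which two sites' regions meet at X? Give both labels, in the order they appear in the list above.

Squared distances from X to each site:
d²(X, site 1) = (6−(-7))² + (6−(-5))² = 169 + 121 = 290
d²(X, site 2) = (6−8)² + (6−1)² = 4 + 25 = 29
d²(X, site 3) = (6−3)² + (6−4)² = 9 + 4 = 13
d²(X, site 4) = (6−8)² + (6−(-4))² = 4 + 100 = 104
d²(X, site 5) = (6−(-8))² + (6−(-4))² = 196 + 100 = 296
d²(X, site 6) = (6−(-8))² + (6−(-3))² = 196 + 81 = 277
d²(X, site 7) = (6−(-9))² + (6−(-6))² = 225 + 144 = 369
d²(X, site 8) = (6−3)² + (6−8)² = 9 + 4 = 13
X is equidistant from site 3 and site 8 (both at squared distance 13), and every other site is strictly farther — so X lies on the site 3–site 8 Voronoi edge.

site 3 and site 8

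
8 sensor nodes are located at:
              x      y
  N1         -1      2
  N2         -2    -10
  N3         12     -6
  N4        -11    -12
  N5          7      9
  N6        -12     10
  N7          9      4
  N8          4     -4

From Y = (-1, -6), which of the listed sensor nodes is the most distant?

Since √ is increasing, it suffices to compare squared distances:
|YN1|² = 0 + 64 = 64
|YN2|² = 1 + 16 = 17
|YN3|² = 169 + 0 = 169
|YN4|² = 100 + 36 = 136
|YN5|² = 64 + 225 = 289
|YN6|² = 121 + 256 = 377
|YN7|² = 100 + 100 = 200
|YN8|² = 25 + 4 = 29
The largest is to N6.

N6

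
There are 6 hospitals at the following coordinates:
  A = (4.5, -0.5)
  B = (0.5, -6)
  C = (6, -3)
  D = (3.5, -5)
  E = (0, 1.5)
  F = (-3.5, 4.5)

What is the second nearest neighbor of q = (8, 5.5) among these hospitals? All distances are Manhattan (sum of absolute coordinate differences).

C

d(q,A) = |8−4.5| + |5.5−(-0.5)| = 3.5 + 6 = 9.5
d(q,B) = |8−0.5| + |5.5−(-6)| = 7.5 + 11.5 = 19
d(q,C) = |8−6| + |5.5−(-3)| = 2 + 8.5 = 10.5
d(q,D) = |8−3.5| + |5.5−(-5)| = 4.5 + 10.5 = 15
d(q,E) = |8−0| + |5.5−1.5| = 8 + 4 = 12
d(q,F) = |8−(-3.5)| + |5.5−4.5| = 11.5 + 1 = 12.5
Sorted ascending: A, C, E, … — the second-nearest is C.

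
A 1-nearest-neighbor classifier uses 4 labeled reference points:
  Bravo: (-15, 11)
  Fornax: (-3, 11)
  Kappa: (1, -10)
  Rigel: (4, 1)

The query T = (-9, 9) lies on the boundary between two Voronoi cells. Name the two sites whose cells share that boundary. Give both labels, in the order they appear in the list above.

Bravo and Fornax

Squared distances from T to each site:
d²(T, Bravo) = (-9−(-15))² + (9−11)² = 36 + 4 = 40
d²(T, Fornax) = (-9−(-3))² + (9−11)² = 36 + 4 = 40
d²(T, Kappa) = (-9−1)² + (9−(-10))² = 100 + 361 = 461
d²(T, Rigel) = (-9−4)² + (9−1)² = 169 + 64 = 233
T is equidistant from Bravo and Fornax (both at squared distance 40), and every other site is strictly farther — so T lies on the Bravo–Fornax Voronoi edge.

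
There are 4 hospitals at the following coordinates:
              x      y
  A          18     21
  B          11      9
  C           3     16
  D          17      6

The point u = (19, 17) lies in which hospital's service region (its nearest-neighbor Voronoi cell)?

Squared Euclidean distances:
|uA|² = (19−18)² + (17−21)² = 1 + 16 = 17
|uB|² = (19−11)² + (17−9)² = 64 + 64 = 128
|uC|² = (19−3)² + (17−16)² = 256 + 1 = 257
|uD|² = (19−17)² + (17−6)² = 4 + 121 = 125
A is nearest.

A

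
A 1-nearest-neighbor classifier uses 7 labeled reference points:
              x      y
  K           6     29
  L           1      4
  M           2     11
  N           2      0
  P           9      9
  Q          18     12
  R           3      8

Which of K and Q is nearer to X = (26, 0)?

Q

Compare squared distances:
|XK|² = (26−6)² + (0−29)² = 400 + 841 = 1241
|XQ|² = (26−18)² + (0−12)² = 64 + 144 = 208
1241 > 208, so Q is closer.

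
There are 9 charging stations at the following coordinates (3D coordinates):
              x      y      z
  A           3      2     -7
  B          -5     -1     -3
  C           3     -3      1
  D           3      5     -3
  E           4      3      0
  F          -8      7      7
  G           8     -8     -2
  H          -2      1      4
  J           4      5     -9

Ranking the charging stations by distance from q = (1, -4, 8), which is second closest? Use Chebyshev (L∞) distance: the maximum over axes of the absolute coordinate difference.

C

d(q,A) = max(2, 6, 15) = 15
d(q,B) = max(6, 3, 11) = 11
d(q,C) = max(2, 1, 7) = 7
d(q,D) = max(2, 9, 11) = 11
d(q,E) = max(3, 7, 8) = 8
d(q,F) = max(9, 11, 1) = 11
d(q,G) = max(7, 4, 10) = 10
d(q,H) = max(3, 5, 4) = 5
d(q,J) = max(3, 9, 17) = 17
Sorted ascending: H, C, E, … — the second-nearest is C.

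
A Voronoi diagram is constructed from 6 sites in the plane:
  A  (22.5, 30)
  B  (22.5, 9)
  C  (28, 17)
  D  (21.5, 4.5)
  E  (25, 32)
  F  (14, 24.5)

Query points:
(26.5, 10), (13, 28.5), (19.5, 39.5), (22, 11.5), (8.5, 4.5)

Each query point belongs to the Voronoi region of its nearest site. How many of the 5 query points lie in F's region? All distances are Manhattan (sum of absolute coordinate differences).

(26.5, 10) — d to each: A:24, B:5, C:8.5, D:10.5, E:23.5, F:27 → nearest is B
(13, 28.5) — d to each: A:11, B:29, C:26.5, D:32.5, E:15.5, F:5 → nearest is F
(19.5, 39.5) — d to each: A:12.5, B:33.5, C:31, D:37, E:13, F:20.5 → nearest is A
(22, 11.5) — d to each: A:19, B:3, C:11.5, D:7.5, E:23.5, F:21 → nearest is B
(8.5, 4.5) — d to each: A:39.5, B:18.5, C:32, D:13, E:44, F:25.5 → nearest is D
1 of the 5 points has F as nearest.

1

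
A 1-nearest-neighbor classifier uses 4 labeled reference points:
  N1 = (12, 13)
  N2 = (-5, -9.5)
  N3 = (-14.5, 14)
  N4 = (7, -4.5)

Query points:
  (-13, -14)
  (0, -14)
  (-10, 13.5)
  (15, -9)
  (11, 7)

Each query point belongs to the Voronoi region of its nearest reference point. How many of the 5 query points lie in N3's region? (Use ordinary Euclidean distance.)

(-13, -14) — d² to each: N1:1354, N2:84.25, N3:786.25, N4:490.25 → nearest is N2
(0, -14) — d² to each: N1:873, N2:45.25, N3:994.25, N4:139.25 → nearest is N2
(-10, 13.5) — d² to each: N1:484.25, N2:554, N3:20.5, N4:613 → nearest is N3
(15, -9) — d² to each: N1:493, N2:400.25, N3:1399.25, N4:84.25 → nearest is N4
(11, 7) — d² to each: N1:37, N2:528.25, N3:699.25, N4:148.25 → nearest is N1
1 of the 5 points has N3 as nearest.

1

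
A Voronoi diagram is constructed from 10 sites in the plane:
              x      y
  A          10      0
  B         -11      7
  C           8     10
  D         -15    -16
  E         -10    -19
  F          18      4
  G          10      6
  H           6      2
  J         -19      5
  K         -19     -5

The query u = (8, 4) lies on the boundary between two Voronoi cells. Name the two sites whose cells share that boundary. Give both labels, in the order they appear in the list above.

G and H

Squared distances from u to each site:
|uA|² = 4 + 16 = 20
|uB|² = 361 + 9 = 370
|uC|² = 0 + 36 = 36
|uD|² = 529 + 400 = 929
|uE|² = 324 + 529 = 853
|uF|² = 100 + 0 = 100
|uG|² = 4 + 4 = 8
|uH|² = 4 + 4 = 8
|uJ|² = 729 + 1 = 730
|uK|² = 729 + 81 = 810
u is equidistant from G and H (both at squared distance 8), and every other site is strictly farther — so u lies on the G–H Voronoi edge.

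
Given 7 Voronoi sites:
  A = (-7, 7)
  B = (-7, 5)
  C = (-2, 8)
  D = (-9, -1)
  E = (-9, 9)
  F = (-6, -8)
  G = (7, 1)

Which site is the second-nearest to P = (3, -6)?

Squared Euclidean distances:
|PA|² = (3−(-7))² + (-6−7)² = 100 + 169 = 269
|PB|² = (3−(-7))² + (-6−5)² = 100 + 121 = 221
|PC|² = (3−(-2))² + (-6−8)² = 25 + 196 = 221
|PD|² = (3−(-9))² + (-6−(-1))² = 144 + 25 = 169
|PE|² = (3−(-9))² + (-6−9)² = 144 + 225 = 369
|PF|² = (3−(-6))² + (-6−(-8))² = 81 + 4 = 85
|PG|² = (3−7)² + (-6−1)² = 16 + 49 = 65
Sorted ascending: G, F, D, … — the second-nearest is F.

F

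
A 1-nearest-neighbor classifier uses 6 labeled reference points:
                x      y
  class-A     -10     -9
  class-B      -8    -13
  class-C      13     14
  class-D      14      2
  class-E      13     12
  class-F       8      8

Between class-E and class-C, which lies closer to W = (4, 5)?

class-E

Compare squared distances:
d²(W, class-E) = (4−13)² + (5−12)² = 81 + 49 = 130
d²(W, class-C) = (4−13)² + (5−14)² = 81 + 81 = 162
130 < 162, so class-E is closer.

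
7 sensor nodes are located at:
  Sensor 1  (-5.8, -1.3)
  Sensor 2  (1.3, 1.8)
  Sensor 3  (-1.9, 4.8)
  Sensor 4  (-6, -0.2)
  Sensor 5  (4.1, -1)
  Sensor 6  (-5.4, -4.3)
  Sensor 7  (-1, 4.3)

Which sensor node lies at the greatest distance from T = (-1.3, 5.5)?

Since √ is increasing, it suffices to compare squared distances:
d²(T, Sensor 1) = (-1.3−(-5.8))² + (5.5−(-1.3))² = 20.25 + 46.24 = 66.49
d²(T, Sensor 2) = (-1.3−1.3)² + (5.5−1.8)² = 6.76 + 13.69 = 20.45
d²(T, Sensor 3) = (-1.3−(-1.9))² + (5.5−4.8)² = 0.36 + 0.49 = 0.85
d²(T, Sensor 4) = (-1.3−(-6))² + (5.5−(-0.2))² = 22.09 + 32.49 = 54.58
d²(T, Sensor 5) = (-1.3−4.1)² + (5.5−(-1))² = 29.16 + 42.25 = 71.41
d²(T, Sensor 6) = (-1.3−(-5.4))² + (5.5−(-4.3))² = 16.81 + 96.04 = 112.85
d²(T, Sensor 7) = (-1.3−(-1))² + (5.5−4.3)² = 0.09 + 1.44 = 1.53
The largest is to Sensor 6.

Sensor 6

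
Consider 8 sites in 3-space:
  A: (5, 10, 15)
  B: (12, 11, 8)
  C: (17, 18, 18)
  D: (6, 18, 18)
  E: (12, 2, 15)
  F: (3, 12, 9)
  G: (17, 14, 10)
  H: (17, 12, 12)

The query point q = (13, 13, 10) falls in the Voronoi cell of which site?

B

Squared Euclidean distances:
|qA|² = (13−5)² + (13−10)² + (10−15)² = 64 + 9 + 25 = 98
|qB|² = (13−12)² + (13−11)² + (10−8)² = 1 + 4 + 4 = 9
|qC|² = (13−17)² + (13−18)² + (10−18)² = 16 + 25 + 64 = 105
|qD|² = (13−6)² + (13−18)² + (10−18)² = 49 + 25 + 64 = 138
|qE|² = (13−12)² + (13−2)² + (10−15)² = 1 + 121 + 25 = 147
|qF|² = (13−3)² + (13−12)² + (10−9)² = 100 + 1 + 1 = 102
|qG|² = (13−17)² + (13−14)² + (10−10)² = 16 + 1 + 0 = 17
|qH|² = (13−17)² + (13−12)² + (10−12)² = 16 + 1 + 4 = 21
The smallest is to B, so q lies in the Voronoi region of B.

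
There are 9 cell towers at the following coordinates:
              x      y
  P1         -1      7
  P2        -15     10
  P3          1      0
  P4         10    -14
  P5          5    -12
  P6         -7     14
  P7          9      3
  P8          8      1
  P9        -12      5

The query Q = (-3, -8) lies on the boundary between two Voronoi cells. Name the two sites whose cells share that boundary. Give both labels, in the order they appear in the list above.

Squared distances from Q to each site:
|QP1|² = 4 + 225 = 229
|QP2|² = 144 + 324 = 468
|QP3|² = 16 + 64 = 80
|QP4|² = 169 + 36 = 205
|QP5|² = 64 + 16 = 80
|QP6|² = 16 + 484 = 500
|QP7|² = 144 + 121 = 265
|QP8|² = 121 + 81 = 202
|QP9|² = 81 + 169 = 250
Q is equidistant from P3 and P5 (both at squared distance 80), and every other site is strictly farther — so Q lies on the P3–P5 Voronoi edge.

P3 and P5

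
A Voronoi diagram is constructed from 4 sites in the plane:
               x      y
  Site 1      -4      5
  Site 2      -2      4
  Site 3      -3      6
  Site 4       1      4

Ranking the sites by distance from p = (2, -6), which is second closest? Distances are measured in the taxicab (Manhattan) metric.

d(p, Site 1) = 6 + 11 = 17
d(p, Site 2) = 4 + 10 = 14
d(p, Site 3) = 5 + 12 = 17
d(p, Site 4) = 1 + 10 = 11
Sorted ascending: Site 4, Site 2, Site 1, … — the second-nearest is Site 2.

Site 2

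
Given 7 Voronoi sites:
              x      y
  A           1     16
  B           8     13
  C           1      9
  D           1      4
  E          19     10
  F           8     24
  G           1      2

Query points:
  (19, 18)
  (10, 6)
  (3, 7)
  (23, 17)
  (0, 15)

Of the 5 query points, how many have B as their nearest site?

(19, 18) — d² to each: A:328, B:146, C:405, D:520, E:64, F:157, G:580 → nearest is E
(10, 6) — d² to each: A:181, B:53, C:90, D:85, E:97, F:328, G:97 → nearest is B
(3, 7) — d² to each: A:85, B:61, C:8, D:13, E:265, F:314, G:29 → nearest is C
(23, 17) — d² to each: A:485, B:241, C:548, D:653, E:65, F:274, G:709 → nearest is E
(0, 15) — d² to each: A:2, B:68, C:37, D:122, E:386, F:145, G:170 → nearest is A
1 of the 5 points has B as nearest.

1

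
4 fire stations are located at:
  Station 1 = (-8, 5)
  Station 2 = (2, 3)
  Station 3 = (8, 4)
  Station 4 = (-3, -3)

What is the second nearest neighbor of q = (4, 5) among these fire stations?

Squared Euclidean distances:
d²(q, Station 1) = 144 + 0 = 144
d²(q, Station 2) = 4 + 4 = 8
d²(q, Station 3) = 16 + 1 = 17
d²(q, Station 4) = 49 + 64 = 113
Sorted ascending: Station 2, Station 3, Station 4, … — the second-nearest is Station 3.

Station 3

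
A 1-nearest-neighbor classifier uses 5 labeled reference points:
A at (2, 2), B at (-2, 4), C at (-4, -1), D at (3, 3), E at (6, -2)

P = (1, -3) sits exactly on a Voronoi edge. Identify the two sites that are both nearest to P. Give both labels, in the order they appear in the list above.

Squared distances from P to each site:
|PA|² = 1 + 25 = 26
|PB|² = 9 + 49 = 58
|PC|² = 25 + 4 = 29
|PD|² = 4 + 36 = 40
|PE|² = 25 + 1 = 26
P is equidistant from A and E (both at squared distance 26), and every other site is strictly farther — so P lies on the A–E Voronoi edge.

A and E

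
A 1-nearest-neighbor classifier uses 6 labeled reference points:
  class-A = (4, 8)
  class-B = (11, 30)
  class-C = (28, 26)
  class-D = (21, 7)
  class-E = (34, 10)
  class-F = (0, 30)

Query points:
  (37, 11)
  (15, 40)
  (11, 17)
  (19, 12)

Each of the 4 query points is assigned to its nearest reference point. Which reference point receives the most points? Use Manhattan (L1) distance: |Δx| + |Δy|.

(37, 11) — d to each: class-A:36, class-B:45, class-C:24, class-D:20, class-E:4, class-F:56 → nearest is class-E
(15, 40) — d to each: class-A:43, class-B:14, class-C:27, class-D:39, class-E:49, class-F:25 → nearest is class-B
(11, 17) — d to each: class-A:16, class-B:13, class-C:26, class-D:20, class-E:30, class-F:24 → nearest is class-B
(19, 12) — d to each: class-A:19, class-B:26, class-C:23, class-D:7, class-E:17, class-F:37 → nearest is class-D
Tally — class-B:2, class-D:1, class-E:1. class-B captures the most (2).

class-B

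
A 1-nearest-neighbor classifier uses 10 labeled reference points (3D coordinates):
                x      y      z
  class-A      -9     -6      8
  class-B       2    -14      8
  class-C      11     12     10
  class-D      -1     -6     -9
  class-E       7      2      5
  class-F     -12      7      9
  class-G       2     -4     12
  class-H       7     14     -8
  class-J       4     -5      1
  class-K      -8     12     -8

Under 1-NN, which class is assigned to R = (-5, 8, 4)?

Since √ is increasing, it suffices to compare squared distances:
d²(R, class-A) = (-5−(-9))² + (8−(-6))² + (4−8)² = 16 + 196 + 16 = 228
d²(R, class-B) = (-5−2)² + (8−(-14))² + (4−8)² = 49 + 484 + 16 = 549
d²(R, class-C) = (-5−11)² + (8−12)² + (4−10)² = 256 + 16 + 36 = 308
d²(R, class-D) = (-5−(-1))² + (8−(-6))² + (4−(-9))² = 16 + 196 + 169 = 381
d²(R, class-E) = (-5−7)² + (8−2)² + (4−5)² = 144 + 36 + 1 = 181
d²(R, class-F) = (-5−(-12))² + (8−7)² + (4−9)² = 49 + 1 + 25 = 75
d²(R, class-G) = (-5−2)² + (8−(-4))² + (4−12)² = 49 + 144 + 64 = 257
d²(R, class-H) = (-5−7)² + (8−14)² + (4−(-8))² = 144 + 36 + 144 = 324
d²(R, class-J) = (-5−4)² + (8−(-5))² + (4−1)² = 81 + 169 + 9 = 259
d²(R, class-K) = (-5−(-8))² + (8−12)² + (4−(-8))² = 9 + 16 + 144 = 169
class-F is nearest.

class-F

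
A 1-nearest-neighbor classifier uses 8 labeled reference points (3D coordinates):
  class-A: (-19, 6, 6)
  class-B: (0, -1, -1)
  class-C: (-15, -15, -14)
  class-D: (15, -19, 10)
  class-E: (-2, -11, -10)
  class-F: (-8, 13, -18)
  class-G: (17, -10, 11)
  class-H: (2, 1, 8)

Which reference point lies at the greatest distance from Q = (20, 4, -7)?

class-A

Squared Euclidean distances:
d²(Q, class-A) = 1521 + 4 + 169 = 1694
d²(Q, class-B) = 400 + 25 + 36 = 461
d²(Q, class-C) = 1225 + 361 + 49 = 1635
d²(Q, class-D) = 25 + 529 + 289 = 843
d²(Q, class-E) = 484 + 225 + 9 = 718
d²(Q, class-F) = 784 + 81 + 121 = 986
d²(Q, class-G) = 9 + 196 + 324 = 529
d²(Q, class-H) = 324 + 9 + 225 = 558
The largest is to class-A.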